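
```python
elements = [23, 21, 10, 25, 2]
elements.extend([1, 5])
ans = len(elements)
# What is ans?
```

Trace:
`elements = [23, 21, 10, 25, 2]` → elements = [23, 21, 10, 25, 2]
`elements.extend([1, 5])` → elements = [23, 21, 10, 25, 2, 1, 5]
`ans = len(elements)` → ans = 7
So ans = 7

Answer: 7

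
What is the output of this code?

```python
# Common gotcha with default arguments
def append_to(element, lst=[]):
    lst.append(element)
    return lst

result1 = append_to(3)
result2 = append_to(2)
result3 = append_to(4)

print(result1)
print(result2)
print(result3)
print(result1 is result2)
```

Key concept: mutable default argument gotcha.
Step by step:
`result1 = append_to(3)` → result1 = [3]
`result2 = append_to(2)` → result1 = [3, 2] (same object as result2); result2 = [3, 2] (same object as result1)
`result3 = append_to(4)` → result1 = [3, 2, 4] (same object as result2, result3); result2 = [3, 2, 4] (same object as result1, result3); result3 = [3, 2, 4] (same object as result1, result2)
`print(result1)` → prints [3, 2, 4]
`print(result2)` → prints [3, 2, 4]
`print(result3)` → prints [3, 2, 4]
`print(result1 is result2)` → prints True

Answer:
[3, 2, 4]
[3, 2, 4]
[3, 2, 4]
True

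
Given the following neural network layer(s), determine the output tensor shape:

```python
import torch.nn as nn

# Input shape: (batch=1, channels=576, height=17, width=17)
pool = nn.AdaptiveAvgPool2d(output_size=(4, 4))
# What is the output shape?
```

Input: (1, 576, 17, 17) -> Output: (1, 576, 4, 4)

Answer: (1, 576, 4, 4)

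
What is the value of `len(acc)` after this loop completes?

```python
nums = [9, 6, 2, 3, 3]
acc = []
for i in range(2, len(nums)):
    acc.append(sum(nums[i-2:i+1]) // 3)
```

Number of 3-element averages
`acc` takes the values: [] → [5] → [5, 3] → [5, 3, 2]
So `len(acc)` = 3

Answer: 3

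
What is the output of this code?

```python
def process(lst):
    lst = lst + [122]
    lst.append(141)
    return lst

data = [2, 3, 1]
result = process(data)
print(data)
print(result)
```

Key concept: rebinding parameter vs mutation.
Step by step:
`data = [2, 3, 1]` → data = [2, 3, 1]
`result = process(data)` → result = [2, 3, 1, 122, 141]
`print(data)` → prints [2, 3, 1]
`print(result)` → prints [2, 3, 1, 122, 141]

Answer:
[2, 3, 1]
[2, 3, 1, 122, 141]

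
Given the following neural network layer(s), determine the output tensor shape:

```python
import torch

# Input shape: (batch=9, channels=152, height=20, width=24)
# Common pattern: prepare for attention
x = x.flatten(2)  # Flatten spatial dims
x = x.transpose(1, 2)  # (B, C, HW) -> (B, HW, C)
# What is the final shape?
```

Input: (9, 152, 20, 24) -> after flatten(2): (9, 152, 480) -> Output: (9, 480, 152)

Answer: (9, 480, 152)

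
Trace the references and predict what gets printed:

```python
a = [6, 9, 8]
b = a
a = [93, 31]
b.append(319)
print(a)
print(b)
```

Key concept: rebinding vs mutation: a is rebound to a new list, b still points at the original.
Step by step:
`a = [6, 9, 8]` → a = [6, 9, 8]
`b = a` → b = [6, 9, 8] (same object as a)
`a = [93, 31]` → a = [93, 31]
`b.append(319)` → b = [6, 9, 8, 319]
`print(a)` → prints [93, 31]
`print(b)` → prints [6, 9, 8, 319]

Answer:
[93, 31]
[6, 9, 8, 319]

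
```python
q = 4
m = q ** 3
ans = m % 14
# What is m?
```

Trace:
`q = 4` → q = 4
`m = q ** 3` → m = 64
`ans = m % 14` → ans = 8
So m = 64

Answer: 64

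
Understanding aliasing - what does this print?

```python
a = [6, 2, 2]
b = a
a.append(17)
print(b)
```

Key concept: basic list aliasing.
Step by step:
`a = [6, 2, 2]` → a = [6, 2, 2]
`b = a` → b = [6, 2, 2] (same object as a)
`a.append(17)` → a = [6, 2, 2, 17] (same object as b); b = [6, 2, 2, 17] (same object as a)
`print(b)` → prints [6, 2, 2, 17]

Answer: [6, 2, 2, 17]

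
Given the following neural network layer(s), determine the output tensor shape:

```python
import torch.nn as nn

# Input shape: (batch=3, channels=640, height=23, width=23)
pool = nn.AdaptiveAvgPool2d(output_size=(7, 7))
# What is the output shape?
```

Input: (3, 640, 23, 23) -> Output: (3, 640, 7, 7)

Answer: (3, 640, 7, 7)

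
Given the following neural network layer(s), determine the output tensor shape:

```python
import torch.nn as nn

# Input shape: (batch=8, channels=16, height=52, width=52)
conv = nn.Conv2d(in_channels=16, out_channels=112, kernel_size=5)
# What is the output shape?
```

Input: (8, 16, 52, 52) -> Output: (8, 112, 48, 48)

Answer: (8, 112, 48, 48)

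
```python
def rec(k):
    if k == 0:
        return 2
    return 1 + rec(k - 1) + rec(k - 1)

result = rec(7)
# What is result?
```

rec(k) = 1 + 2·rec(k-1), rec(0)=2. Closed form: (2+1)·2^7 - 1 = 383.

Answer: 383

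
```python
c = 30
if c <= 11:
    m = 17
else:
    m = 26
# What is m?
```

Trace:
`c = 30` → c = 30
`if c <= 11: ...` → c <= 11 is False, take else branch → m = 26
So m = 26

Answer: 26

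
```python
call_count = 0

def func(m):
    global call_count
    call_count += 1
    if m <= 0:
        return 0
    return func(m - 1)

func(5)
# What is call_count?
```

Linear recursion stepping by 1: 6 calls from m=5 down to ≤0.

Answer: 6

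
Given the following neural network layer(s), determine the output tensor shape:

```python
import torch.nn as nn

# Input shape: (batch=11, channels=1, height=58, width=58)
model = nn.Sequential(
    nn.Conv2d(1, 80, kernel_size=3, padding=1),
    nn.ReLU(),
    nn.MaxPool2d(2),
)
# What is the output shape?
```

Input: (11, 1, 58, 58) -> after Conv2d: (11, 80, 58, 58) -> after ReLU: (11, 80, 58, 58) -> Output: (11, 80, 29, 29)

Answer: (11, 80, 29, 29)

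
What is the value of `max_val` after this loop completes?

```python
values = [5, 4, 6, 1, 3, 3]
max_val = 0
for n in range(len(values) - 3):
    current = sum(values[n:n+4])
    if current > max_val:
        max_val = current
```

Max sum of 4-element window in [5, 4, 6, 1, 3, 3]
`max_val` takes the values: 0 → 16

Answer: 16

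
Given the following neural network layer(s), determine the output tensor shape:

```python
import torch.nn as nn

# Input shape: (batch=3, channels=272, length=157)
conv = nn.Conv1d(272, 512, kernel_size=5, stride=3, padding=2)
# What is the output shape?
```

Input: (3, 272, 157) -> Output: (3, 512, 53)

Answer: (3, 512, 53)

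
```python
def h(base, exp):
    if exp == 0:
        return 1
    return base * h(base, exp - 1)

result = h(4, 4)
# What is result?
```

h(4, 4) = 4 * 4 * 4 * 4 = 256

Answer: 256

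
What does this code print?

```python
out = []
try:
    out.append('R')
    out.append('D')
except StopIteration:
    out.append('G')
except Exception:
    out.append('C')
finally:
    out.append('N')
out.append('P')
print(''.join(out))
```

Execution trace: 'R' (try body) → 'D' (try body, no exception) → 'N' (finally) → 'P' (after the try/except). Output: RDNP

Answer: RDNP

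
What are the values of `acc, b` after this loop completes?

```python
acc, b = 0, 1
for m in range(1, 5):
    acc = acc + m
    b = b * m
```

Sum and factorial of 1 to 4
`acc, b` takes the values: (0, 1) → (1, 1) → (3, 1) → (3, 2) → (6, 2) → (6, 6) → (10, 6) → (10, 24)

Answer: 10, 24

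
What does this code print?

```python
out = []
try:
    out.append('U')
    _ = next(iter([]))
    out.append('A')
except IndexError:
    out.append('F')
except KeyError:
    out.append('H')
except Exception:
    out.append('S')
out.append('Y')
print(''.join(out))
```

Execution trace: 'U' (try body) → 'S' (except Exception) → 'Y' (after the try/except). Output: USY

Answer: USY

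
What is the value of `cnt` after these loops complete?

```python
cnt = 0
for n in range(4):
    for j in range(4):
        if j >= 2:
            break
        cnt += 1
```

Inner breaks at 2, outer runs 4 times
`cnt` takes the values: 0 → 1 → 2 → 3 → 4 → 5 → 6 → 7 → 8

Answer: 8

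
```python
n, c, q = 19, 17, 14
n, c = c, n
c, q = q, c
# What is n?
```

Trace:
`n, c, q = 19, 17, 14` → n = 19; c = 17; q = 14
`n, c = c, n` → n = 17; c = 19
`c, q = q, c` → c = 14; q = 19
So n = 17

Answer: 17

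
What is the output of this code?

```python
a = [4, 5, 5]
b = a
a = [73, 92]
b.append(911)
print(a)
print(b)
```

Key concept: rebinding vs mutation: a is rebound to a new list, b still points at the original.
Step by step:
`a = [4, 5, 5]` → a = [4, 5, 5]
`b = a` → b = [4, 5, 5] (same object as a)
`a = [73, 92]` → a = [73, 92]
`b.append(911)` → b = [4, 5, 5, 911]
`print(a)` → prints [73, 92]
`print(b)` → prints [4, 5, 5, 911]

Answer:
[73, 92]
[4, 5, 5, 911]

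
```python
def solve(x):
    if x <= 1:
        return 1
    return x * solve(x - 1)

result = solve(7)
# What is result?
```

solve(7) = 7 * 6 * 5 * 4 * 3 * 2 * 1 = 5040

Answer: 5040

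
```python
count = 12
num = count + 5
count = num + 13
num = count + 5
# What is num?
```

Trace:
`count = 12` → count = 12
`num = count + 5` → num = 17
`count = num + 13` → count = 30
`num = count + 5` → num = 35
So num = 35

Answer: 35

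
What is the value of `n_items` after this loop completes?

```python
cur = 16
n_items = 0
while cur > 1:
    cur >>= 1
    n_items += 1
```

Count right shifts until 1
`n_items` takes the values: 0 → 1 → 2 → 3 → 4

Answer: 4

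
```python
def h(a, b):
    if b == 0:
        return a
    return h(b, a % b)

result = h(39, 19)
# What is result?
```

h(39, 19) -> h(19, 1) -> h(1, 0) -> 1

Answer: 1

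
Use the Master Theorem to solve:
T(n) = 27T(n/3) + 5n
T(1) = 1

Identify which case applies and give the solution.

a=27, b=3, f(n)=5n. log_3(27) = 3. Since c=1 < 3, Case 1 applies: T(n) = Θ(n^log_b(a)) = O(n^3).

Answer: O(n^3) - Case 1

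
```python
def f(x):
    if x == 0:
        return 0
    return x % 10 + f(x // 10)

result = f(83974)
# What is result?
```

Sum of digits of 83974: 4 + 7 + 9 + 3 + 8 = 31

Answer: 31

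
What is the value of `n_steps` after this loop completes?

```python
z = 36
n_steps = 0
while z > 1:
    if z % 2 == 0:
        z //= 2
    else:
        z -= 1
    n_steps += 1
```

Steps to reduce 36 to 1
`n_steps` takes the values: 0 → 1 → 2 → 3 → 4 → 5 → 6

Answer: 6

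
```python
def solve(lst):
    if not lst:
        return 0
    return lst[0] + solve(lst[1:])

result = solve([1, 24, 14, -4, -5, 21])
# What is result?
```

1 + 24 + 14 + (-4) + (-5) + 21 + 0 = 51

Answer: 51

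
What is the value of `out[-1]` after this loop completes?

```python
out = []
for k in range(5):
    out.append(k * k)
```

Last element of squares 0 to 4
`out` takes the values: [] → [0] → [0, 1] → [0, 1, 4] → [0, 1, 4, 9] → [0, 1, 4, 9, 16]
So `out[-1]` = 16

Answer: 16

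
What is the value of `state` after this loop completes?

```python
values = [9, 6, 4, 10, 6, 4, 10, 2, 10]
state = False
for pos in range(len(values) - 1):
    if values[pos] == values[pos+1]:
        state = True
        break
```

Check consecutive duplicates in [9, 6, 4, 10, 6, 4, 10, 2, 10]
`state` takes the values: False

Answer: False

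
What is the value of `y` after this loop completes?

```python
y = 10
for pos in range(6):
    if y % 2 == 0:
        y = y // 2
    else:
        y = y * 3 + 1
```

Collatz-style transformation from 10
`y` takes the values: 10 → 5 → 16 → 8 → 4 → 2 → 1

Answer: 1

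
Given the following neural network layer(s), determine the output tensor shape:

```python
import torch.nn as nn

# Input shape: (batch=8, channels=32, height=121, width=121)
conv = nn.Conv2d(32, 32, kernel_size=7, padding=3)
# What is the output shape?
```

Input: (8, 32, 121, 121) -> Output: (8, 32, 121, 121)

Answer: (8, 32, 121, 121)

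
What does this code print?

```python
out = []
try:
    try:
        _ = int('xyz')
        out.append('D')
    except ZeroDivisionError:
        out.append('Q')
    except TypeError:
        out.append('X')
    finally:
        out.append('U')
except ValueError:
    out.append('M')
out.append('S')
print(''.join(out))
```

Execution trace: 'U' (finally) → 'M' (outer except ValueError) → 'S' (after the try/except). Output: UMS

Answer: UMS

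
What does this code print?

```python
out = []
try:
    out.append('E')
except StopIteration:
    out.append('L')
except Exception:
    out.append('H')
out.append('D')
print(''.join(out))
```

Execution trace: 'E' (try body, no exception) → 'D' (after the try/except). Output: ED

Answer: ED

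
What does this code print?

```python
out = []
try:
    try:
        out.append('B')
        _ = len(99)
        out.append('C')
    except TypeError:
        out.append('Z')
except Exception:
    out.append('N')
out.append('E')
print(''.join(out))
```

Execution trace: 'B' (inner try body) → 'Z' (inner except TypeError) → 'E' (after the try/except). Output: BZE

Answer: BZE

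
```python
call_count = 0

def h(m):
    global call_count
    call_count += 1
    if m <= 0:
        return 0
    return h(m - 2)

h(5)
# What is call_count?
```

Linear recursion stepping by 2: 4 calls from m=5 down to ≤0.

Answer: 4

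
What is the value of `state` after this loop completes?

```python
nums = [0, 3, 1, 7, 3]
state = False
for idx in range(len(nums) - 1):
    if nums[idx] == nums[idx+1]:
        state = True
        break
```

Check consecutive duplicates in [0, 3, 1, 7, 3]
`state` takes the values: False

Answer: False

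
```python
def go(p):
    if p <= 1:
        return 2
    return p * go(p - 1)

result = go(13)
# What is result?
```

go(13) = 13 * 12 * 11 * 10 * 9 * 8 * 7 * 6 * 5 * 4 * 3 * 2 * 2 = 12454041600

Answer: 12454041600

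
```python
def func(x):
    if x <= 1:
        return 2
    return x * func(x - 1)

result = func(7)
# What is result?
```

func(7) = 7 * 6 * 5 * 4 * 3 * 2 * 2 = 10080

Answer: 10080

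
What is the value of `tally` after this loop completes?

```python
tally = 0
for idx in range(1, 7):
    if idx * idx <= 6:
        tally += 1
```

Count numbers where idx² ≤ 6
`tally` takes the values: 0 → 1 → 2

Answer: 2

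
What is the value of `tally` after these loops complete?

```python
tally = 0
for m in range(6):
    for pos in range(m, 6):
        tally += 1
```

Upper triangle: 6 + 5 + ... + 1
`tally` takes the values: 0 → 1 → 2 → 3 → 4 → 5 → 6 → 7 → 8 → 9 → 10 → 11 → 12 → 13 → 14 → 15 → 16 → 17 → 18 → 19 → 20 → 21

Answer: 21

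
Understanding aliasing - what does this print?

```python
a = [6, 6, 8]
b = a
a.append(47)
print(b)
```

Key concept: basic list aliasing.
Step by step:
`a = [6, 6, 8]` → a = [6, 6, 8]
`b = a` → b = [6, 6, 8] (same object as a)
`a.append(47)` → a = [6, 6, 8, 47] (same object as b); b = [6, 6, 8, 47] (same object as a)
`print(b)` → prints [6, 6, 8, 47]

Answer: [6, 6, 8, 47]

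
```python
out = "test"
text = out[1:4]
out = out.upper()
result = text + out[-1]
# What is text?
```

Trace:
`out = "test"` → out = 'test'
`text = out[1:4]` → text = 'est'
`out = out.upper()` → out = 'TEST'
`result = text + out[-1]` → result = 'estT'
So text = 'est'

Answer: 'est'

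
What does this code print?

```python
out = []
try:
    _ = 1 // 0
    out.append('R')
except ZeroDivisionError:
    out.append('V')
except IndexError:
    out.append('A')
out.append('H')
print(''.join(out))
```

Execution trace: 'V' (except ZeroDivisionError) → 'H' (after the try/except). Output: VH

Answer: VH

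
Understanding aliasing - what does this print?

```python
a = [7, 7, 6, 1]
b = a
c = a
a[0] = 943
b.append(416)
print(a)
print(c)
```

Key concept: multiple aliases.
Step by step:
`a = [7, 7, 6, 1]` → a = [7, 7, 6, 1]
`b = a` → b = [7, 7, 6, 1] (same object as a)
`c = a` → c = [7, 7, 6, 1] (same object as a, b)
`a[0] = 943` → a = [943, 7, 6, 1] (same object as b, c); b = [943, 7, 6, 1] (same object as a, c); c = [943, 7, 6, 1] (same object as a, b)
`b.append(416)` → a = [943, 7, 6, 1, 416] (same object as b, c); b = [943, 7, 6, 1, 416] (same object as a, c); c = [943, 7, 6, 1, 416] (same object as a, b)
`print(a)` → prints [943, 7, 6, 1, 416]
`print(c)` → prints [943, 7, 6, 1, 416]

Answer:
[943, 7, 6, 1, 416]
[943, 7, 6, 1, 416]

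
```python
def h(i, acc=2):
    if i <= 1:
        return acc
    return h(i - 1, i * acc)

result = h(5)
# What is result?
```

Accumulator trace (n, acc): (5, 2) -> (4, 10) -> (3, 40) -> (2, 120) -> (1, 240) -> return 240

Answer: 240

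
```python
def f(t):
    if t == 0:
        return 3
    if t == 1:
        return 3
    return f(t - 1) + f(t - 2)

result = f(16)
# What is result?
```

Build up from base cases: f(0)=3, f(1)=3, f(2)=6, f(3)=9, f(4)=15, f(5)=24, f(6)=39, ..., f(16)=4791

Answer: 4791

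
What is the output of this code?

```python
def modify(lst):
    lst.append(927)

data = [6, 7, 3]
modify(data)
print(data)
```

Key concept: function modifies passed list.
Step by step:
`data = [6, 7, 3]` → data = [6, 7, 3]
`modify(data)` → data = [6, 7, 3, 927]
`print(data)` → prints [6, 7, 3, 927]

Answer: [6, 7, 3, 927]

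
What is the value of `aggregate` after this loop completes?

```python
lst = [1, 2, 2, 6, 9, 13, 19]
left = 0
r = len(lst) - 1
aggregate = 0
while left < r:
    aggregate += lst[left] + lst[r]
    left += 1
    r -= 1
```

Sum of pairs from ends
`aggregate` takes the values: 0 → 20 → 35 → 46

Answer: 46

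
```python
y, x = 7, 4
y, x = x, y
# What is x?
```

Trace:
`y, x = 7, 4` → y = 7; x = 4
`y, x = x, y` → y = 4; x = 7
So x = 7

Answer: 7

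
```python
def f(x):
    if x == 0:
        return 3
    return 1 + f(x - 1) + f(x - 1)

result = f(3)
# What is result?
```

f(x) = 1 + 2·f(x-1), f(0)=3. Closed form: (3+1)·2^3 - 1 = 31.

Answer: 31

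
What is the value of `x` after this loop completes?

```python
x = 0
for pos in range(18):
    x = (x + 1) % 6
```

Increment mod 6, 18 times = 0
`x` takes the values: 0 → 1 → 2 → 3 → 4 → 5 → 0 → 1 → 2 → 3 → 4 → 5 → 0 → 1 → 2 → 3 → 4 → 5 → 0

Answer: 0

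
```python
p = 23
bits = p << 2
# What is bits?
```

Trace:
`p = 23` → p = 23
`bits = p << 2` → bits = 92
So bits = 92

Answer: 92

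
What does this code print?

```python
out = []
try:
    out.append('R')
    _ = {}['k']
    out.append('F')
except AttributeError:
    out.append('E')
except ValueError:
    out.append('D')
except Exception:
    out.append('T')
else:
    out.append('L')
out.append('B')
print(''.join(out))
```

Execution trace: 'R' (try body) → 'T' (except Exception) → 'B' (after the try/except). Output: RTB

Answer: RTB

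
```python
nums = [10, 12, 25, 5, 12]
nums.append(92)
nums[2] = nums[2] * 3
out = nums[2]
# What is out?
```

Trace:
`nums = [10, 12, 25, 5, 12]` → nums = [10, 12, 25, 5, 12]
`nums.append(92)` → nums = [10, 12, 25, 5, 12, 92]
`nums[2] = nums[2] * 3` → nums = [10, 12, 75, 5, 12, 92]
`out = nums[2]` → out = 75
So out = 75

Answer: 75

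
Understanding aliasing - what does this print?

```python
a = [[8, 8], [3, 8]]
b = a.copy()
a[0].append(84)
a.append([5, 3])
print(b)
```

Key concept: shallow copy with nested lists.
Step by step:
`a = [[8, 8], [3, 8]]` → a = [[8, 8], [3, 8]]
`b = a.copy()` → b = [[8, 8], [3, 8]]
`a[0].append(84)` → a = [[8, 8, 84], [3, 8]]; b = [[8, 8, 84], [3, 8]]
`a.append([5, 3])` → a = [[8, 8, 84], [3, 8], [5, 3]]
`print(b)` → prints [[8, 8, 84], [3, 8]]

Answer: [[8, 8, 84], [3, 8]]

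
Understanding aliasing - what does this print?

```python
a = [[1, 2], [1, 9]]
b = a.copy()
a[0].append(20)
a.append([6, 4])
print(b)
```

Key concept: shallow copy with nested lists.
Step by step:
`a = [[1, 2], [1, 9]]` → a = [[1, 2], [1, 9]]
`b = a.copy()` → b = [[1, 2], [1, 9]]
`a[0].append(20)` → a = [[1, 2, 20], [1, 9]]; b = [[1, 2, 20], [1, 9]]
`a.append([6, 4])` → a = [[1, 2, 20], [1, 9], [6, 4]]
`print(b)` → prints [[1, 2, 20], [1, 9]]

Answer: [[1, 2, 20], [1, 9]]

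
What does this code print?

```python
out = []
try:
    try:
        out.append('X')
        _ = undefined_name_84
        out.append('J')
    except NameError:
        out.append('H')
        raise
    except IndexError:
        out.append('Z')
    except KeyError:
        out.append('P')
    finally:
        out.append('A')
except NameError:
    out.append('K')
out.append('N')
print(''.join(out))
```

Execution trace: 'X' (inner try body) → 'H' (inner except NameError) → 'A' (inner finally) → 'K' (outer except NameError) → 'N' (after the try/except). Output: XHAKN

Answer: XHAKN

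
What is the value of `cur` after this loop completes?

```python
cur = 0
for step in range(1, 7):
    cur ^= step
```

XOR of 1 to 6
`cur` takes the values: 0 → 1 → 3 → 0 → 4 → 1 → 7

Answer: 7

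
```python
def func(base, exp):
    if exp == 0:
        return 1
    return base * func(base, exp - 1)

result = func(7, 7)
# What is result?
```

func(7, 7) = 7 * 7 * 7 * 7 * 7 * 7 * 7 = 823543

Answer: 823543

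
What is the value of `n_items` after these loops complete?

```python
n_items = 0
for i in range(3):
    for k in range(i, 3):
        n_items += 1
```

Upper triangle: 3 + 2 + ... + 1
`n_items` takes the values: 0 → 1 → 2 → 3 → 4 → 5 → 6

Answer: 6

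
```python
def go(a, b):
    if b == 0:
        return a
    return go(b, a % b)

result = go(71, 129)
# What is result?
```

go(71, 129) -> go(129, 71) -> go(71, 58) -> go(58, 13) -> go(13, 6) -> go(6, 1) -> go(1, 0) -> 1

Answer: 1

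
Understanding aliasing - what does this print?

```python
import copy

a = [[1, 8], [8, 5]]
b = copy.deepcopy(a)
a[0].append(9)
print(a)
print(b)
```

Key concept: deep copy is fully independent.
Step by step:
`a = [[1, 8], [8, 5]]` → a = [[1, 8], [8, 5]]
`b = copy.deepcopy(a)` → b = [[1, 8], [8, 5]]
`a[0].append(9)` → a = [[1, 8, 9], [8, 5]]
`print(a)` → prints [[1, 8, 9], [8, 5]]
`print(b)` → prints [[1, 8], [8, 5]]

Answer:
[[1, 8, 9], [8, 5]]
[[1, 8], [8, 5]]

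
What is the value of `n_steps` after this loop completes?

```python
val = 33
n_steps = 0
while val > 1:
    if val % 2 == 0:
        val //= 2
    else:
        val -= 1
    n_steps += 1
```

Steps to reduce 33 to 1
`n_steps` takes the values: 0 → 1 → 2 → 3 → 4 → 5 → 6

Answer: 6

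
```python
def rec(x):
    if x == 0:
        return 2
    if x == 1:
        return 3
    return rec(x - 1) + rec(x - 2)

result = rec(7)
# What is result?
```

Build up from base cases: rec(0)=2, rec(1)=3, rec(2)=5, rec(3)=8, rec(4)=13, rec(5)=21, rec(6)=34, ..., rec(7)=55

Answer: 55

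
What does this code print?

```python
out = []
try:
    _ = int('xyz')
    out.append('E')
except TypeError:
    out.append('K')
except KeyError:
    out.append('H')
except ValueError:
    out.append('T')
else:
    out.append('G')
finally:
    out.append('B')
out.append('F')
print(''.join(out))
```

Execution trace: 'T' (except ValueError) → 'B' (finally) → 'F' (after the try/except). Output: TBF

Answer: TBF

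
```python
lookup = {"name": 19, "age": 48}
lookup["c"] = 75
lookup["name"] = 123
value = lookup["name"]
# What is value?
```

Trace:
`lookup = {"name": 19, "age": 48}` → lookup = {'name': 19, 'age': 48}
`lookup["c"] = 75` → lookup = {'name': 19, 'age': 48, 'c': 75}
`lookup["name"] = 123` → lookup = {'name': 123, 'age': 48, 'c': 75}
`value = lookup["name"]` → value = 123
So value = 123

Answer: 123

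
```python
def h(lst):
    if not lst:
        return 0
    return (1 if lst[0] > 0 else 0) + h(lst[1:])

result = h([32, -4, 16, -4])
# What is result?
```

Count of positive elements in [32, -4, 16, -4] = 2

Answer: 2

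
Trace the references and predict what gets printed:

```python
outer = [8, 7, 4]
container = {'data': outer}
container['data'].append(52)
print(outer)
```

Key concept: dict holds reference to list.
Step by step:
`outer = [8, 7, 4]` → outer = [8, 7, 4]
`container = {'data': outer}` → container = {'data': [8, 7, 4]}
`container['data'].append(52)` → outer = [8, 7, 4, 52]; container = {'data': [8, 7, 4, 52]}
`print(outer)` → prints [8, 7, 4, 52]

Answer: [8, 7, 4, 52]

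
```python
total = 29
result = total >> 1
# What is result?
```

Trace:
`total = 29` → total = 29
`result = total >> 1` → result = 14
So result = 14

Answer: 14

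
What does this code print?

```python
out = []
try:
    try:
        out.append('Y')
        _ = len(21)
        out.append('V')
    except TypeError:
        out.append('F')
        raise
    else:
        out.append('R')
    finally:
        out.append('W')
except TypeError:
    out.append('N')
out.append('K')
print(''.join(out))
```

Execution trace: 'Y' (inner try body) → 'F' (inner except TypeError) → 'W' (inner finally) → 'N' (outer except TypeError) → 'K' (after the try/except). Output: YFWNK

Answer: YFWNK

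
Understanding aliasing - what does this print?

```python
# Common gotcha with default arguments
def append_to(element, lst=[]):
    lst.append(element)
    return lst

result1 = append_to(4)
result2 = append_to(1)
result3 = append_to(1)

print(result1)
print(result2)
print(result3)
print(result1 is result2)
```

Key concept: mutable default argument gotcha.
Step by step:
`result1 = append_to(4)` → result1 = [4]
`result2 = append_to(1)` → result1 = [4, 1] (same object as result2); result2 = [4, 1] (same object as result1)
`result3 = append_to(1)` → result1 = [4, 1, 1] (same object as result2, result3); result2 = [4, 1, 1] (same object as result1, result3); result3 = [4, 1, 1] (same object as result1, result2)
`print(result1)` → prints [4, 1, 1]
`print(result2)` → prints [4, 1, 1]
`print(result3)` → prints [4, 1, 1]
`print(result1 is result2)` → prints True

Answer:
[4, 1, 1]
[4, 1, 1]
[4, 1, 1]
True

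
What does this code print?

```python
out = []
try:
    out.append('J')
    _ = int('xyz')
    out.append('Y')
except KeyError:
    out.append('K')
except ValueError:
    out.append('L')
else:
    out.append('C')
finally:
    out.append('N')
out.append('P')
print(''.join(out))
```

Execution trace: 'J' (try body) → 'L' (except ValueError) → 'N' (finally) → 'P' (after the try/except). Output: JLNP

Answer: JLNP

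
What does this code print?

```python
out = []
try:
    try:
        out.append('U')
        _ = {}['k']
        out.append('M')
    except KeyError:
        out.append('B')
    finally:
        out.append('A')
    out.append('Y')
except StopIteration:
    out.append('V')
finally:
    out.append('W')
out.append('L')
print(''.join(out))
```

Execution trace: 'U' (inner try body) → 'B' (inner except KeyError) → 'A' (inner finally) → 'Y' (try body, no exception) → 'W' (finally) → 'L' (after the try/except). Output: UBAYWL

Answer: UBAYWL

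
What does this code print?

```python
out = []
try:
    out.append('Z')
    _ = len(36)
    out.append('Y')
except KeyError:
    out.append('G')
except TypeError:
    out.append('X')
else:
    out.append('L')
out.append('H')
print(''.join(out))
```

Execution trace: 'Z' (try body) → 'X' (except TypeError) → 'H' (after the try/except). Output: ZXH

Answer: ZXH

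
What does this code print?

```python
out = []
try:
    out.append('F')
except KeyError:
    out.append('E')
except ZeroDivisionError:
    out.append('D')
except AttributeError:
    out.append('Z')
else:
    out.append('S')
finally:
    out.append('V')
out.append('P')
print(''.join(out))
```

Execution trace: 'F' (try body, no exception) → 'S' (else) → 'V' (finally) → 'P' (after the try/except). Output: FSVP

Answer: FSVP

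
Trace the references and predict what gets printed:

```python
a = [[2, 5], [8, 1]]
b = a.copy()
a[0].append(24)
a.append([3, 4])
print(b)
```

Key concept: shallow copy with nested lists.
Step by step:
`a = [[2, 5], [8, 1]]` → a = [[2, 5], [8, 1]]
`b = a.copy()` → b = [[2, 5], [8, 1]]
`a[0].append(24)` → a = [[2, 5, 24], [8, 1]]; b = [[2, 5, 24], [8, 1]]
`a.append([3, 4])` → a = [[2, 5, 24], [8, 1], [3, 4]]
`print(b)` → prints [[2, 5, 24], [8, 1]]

Answer: [[2, 5, 24], [8, 1]]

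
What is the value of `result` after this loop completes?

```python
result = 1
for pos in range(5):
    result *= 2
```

2^5 = 32
`result` takes the values: 1 → 2 → 4 → 8 → 16 → 32

Answer: 32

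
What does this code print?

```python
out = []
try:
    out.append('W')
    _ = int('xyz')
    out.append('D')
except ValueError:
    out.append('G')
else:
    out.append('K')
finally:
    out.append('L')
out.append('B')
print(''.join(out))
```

Execution trace: 'W' (try body) → 'G' (except ValueError) → 'L' (finally) → 'B' (after the try/except). Output: WGLB

Answer: WGLB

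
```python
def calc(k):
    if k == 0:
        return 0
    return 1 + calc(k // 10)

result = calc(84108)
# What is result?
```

Count of digits of 84108: 5

Answer: 5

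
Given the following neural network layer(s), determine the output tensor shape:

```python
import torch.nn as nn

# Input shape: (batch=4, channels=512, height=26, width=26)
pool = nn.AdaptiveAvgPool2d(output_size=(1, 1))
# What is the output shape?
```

Input: (4, 512, 26, 26) -> Output: (4, 512, 1, 1)

Answer: (4, 512, 1, 1)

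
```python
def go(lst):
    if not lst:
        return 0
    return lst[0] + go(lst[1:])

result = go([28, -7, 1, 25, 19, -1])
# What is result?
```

28 + (-7) + 1 + 25 + 19 + (-1) + 0 = 65

Answer: 65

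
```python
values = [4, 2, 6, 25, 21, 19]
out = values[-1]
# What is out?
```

Trace:
`values = [4, 2, 6, 25, 21, 19]` → values = [4, 2, 6, 25, 21, 19]
`out = values[-1]` → out = 19
So out = 19

Answer: 19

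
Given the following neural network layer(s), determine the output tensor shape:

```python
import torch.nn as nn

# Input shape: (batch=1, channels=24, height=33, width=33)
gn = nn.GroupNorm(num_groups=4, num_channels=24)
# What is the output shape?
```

Input: (1, 24, 33, 33) -> Output: (1, 24, 33, 33)

Answer: (1, 24, 33, 33)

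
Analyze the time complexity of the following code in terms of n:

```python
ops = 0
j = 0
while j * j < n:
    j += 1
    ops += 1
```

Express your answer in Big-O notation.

Each loop level contributes: √n. Multiplying the contributions gives O(√n).

Answer: O(√n)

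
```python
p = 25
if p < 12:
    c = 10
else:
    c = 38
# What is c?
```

Trace:
`p = 25` → p = 25
`if p < 12: ...` → p < 12 is False, take else branch → c = 38
So c = 38

Answer: 38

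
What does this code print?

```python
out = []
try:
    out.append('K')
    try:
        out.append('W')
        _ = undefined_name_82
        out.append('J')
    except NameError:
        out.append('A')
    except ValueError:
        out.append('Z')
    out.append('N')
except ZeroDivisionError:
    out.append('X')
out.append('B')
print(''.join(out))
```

Execution trace: 'K' (try body) → 'W' (inner try body) → 'A' (inner except NameError) → 'N' (try body, no exception) → 'B' (after the try/except). Output: KWANB

Answer: KWANB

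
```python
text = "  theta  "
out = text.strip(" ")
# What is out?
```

Trace:
`text = "  theta  "` → text = '  theta  '
`out = text.strip(" ")` → out = 'theta'
So out = 'theta'

Answer: 'theta'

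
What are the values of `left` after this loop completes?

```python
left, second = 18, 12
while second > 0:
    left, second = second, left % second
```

GCD of 18 and 12
`left` takes the values: 18 → 12 → 6

Answer: 6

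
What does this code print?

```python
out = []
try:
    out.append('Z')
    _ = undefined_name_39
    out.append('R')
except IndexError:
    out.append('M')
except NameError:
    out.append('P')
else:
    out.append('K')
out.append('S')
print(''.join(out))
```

Execution trace: 'Z' (try body) → 'P' (except NameError) → 'S' (after the try/except). Output: ZPS

Answer: ZPS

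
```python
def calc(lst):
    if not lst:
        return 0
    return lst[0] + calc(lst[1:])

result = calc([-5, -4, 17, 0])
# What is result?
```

(-5) + (-4) + 17 + 0 + 0 = 8

Answer: 8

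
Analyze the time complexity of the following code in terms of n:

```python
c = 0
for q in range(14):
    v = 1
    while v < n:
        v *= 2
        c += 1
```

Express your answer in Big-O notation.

Each loop level contributes: 1 × log n. Multiplying the contributions gives O(log n).

Answer: O(log n)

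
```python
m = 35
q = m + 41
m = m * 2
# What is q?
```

Trace:
`m = 35` → m = 35
`q = m + 41` → q = 76
`m = m * 2` → m = 70
So q = 76

Answer: 76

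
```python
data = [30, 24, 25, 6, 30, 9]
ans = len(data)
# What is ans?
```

Trace:
`data = [30, 24, 25, 6, 30, 9]` → data = [30, 24, 25, 6, 30, 9]
`ans = len(data)` → ans = 6
So ans = 6

Answer: 6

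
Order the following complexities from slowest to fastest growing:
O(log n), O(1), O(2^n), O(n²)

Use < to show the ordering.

Ordered by growth rate: O(1) < O(log n) < O(n²) < O(2^n)

Answer: O(1) < O(log n) < O(n²) < O(2^n)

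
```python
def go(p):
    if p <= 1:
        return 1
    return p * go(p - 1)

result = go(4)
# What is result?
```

go(4) = 4 * 3 * 2 * 1 = 24

Answer: 24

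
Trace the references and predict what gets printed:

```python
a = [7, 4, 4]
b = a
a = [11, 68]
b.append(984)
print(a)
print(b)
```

Key concept: rebinding vs mutation: a is rebound to a new list, b still points at the original.
Step by step:
`a = [7, 4, 4]` → a = [7, 4, 4]
`b = a` → b = [7, 4, 4] (same object as a)
`a = [11, 68]` → a = [11, 68]
`b.append(984)` → b = [7, 4, 4, 984]
`print(a)` → prints [11, 68]
`print(b)` → prints [7, 4, 4, 984]

Answer:
[11, 68]
[7, 4, 4, 984]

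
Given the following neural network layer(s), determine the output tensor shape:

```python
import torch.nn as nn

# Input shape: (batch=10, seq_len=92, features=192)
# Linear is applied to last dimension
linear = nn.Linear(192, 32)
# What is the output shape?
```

Input: (10, 92, 192) -> Output: (10, 92, 32)

Answer: (10, 92, 32)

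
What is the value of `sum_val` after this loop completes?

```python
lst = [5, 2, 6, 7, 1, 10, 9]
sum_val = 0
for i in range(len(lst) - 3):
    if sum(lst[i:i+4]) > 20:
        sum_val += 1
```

Count windows with sum > 20
`sum_val` takes the values: 0 → 1 → 2

Answer: 2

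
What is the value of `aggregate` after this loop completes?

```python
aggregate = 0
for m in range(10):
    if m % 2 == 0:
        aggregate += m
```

Sum of even numbers 0 to 9
`aggregate` takes the values: 0 → 2 → 6 → 12 → 20

Answer: 20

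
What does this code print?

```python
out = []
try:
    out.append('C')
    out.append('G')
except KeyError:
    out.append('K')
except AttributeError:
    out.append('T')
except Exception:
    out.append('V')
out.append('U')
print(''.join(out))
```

Execution trace: 'C' (try body) → 'G' (try body, no exception) → 'U' (after the try/except). Output: CGU

Answer: CGU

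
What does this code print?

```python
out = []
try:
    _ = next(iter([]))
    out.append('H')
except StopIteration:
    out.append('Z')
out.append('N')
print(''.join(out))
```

Execution trace: 'Z' (except StopIteration) → 'N' (after the try/except). Output: ZN

Answer: ZN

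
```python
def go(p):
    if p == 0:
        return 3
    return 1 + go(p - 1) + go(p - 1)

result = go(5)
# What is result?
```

go(p) = 1 + 2·go(p-1), go(0)=3. Closed form: (3+1)·2^5 - 1 = 127.

Answer: 127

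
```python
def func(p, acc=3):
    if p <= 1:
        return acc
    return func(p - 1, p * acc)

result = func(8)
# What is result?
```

Accumulator trace (n, acc): (8, 3) -> (7, 24) -> (6, 168) -> (5, 1008) -> (4, 5040) -> (3, 20160) -> (2, 60480) -> (1, 120960) -> return 120960

Answer: 120960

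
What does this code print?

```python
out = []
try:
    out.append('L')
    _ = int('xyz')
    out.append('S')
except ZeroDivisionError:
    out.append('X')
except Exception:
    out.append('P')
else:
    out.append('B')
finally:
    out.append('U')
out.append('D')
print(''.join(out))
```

Execution trace: 'L' (try body) → 'P' (except Exception) → 'U' (finally) → 'D' (after the try/except). Output: LPUD

Answer: LPUD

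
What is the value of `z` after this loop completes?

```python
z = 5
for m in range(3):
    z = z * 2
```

Multiply by 2, 3 times: 5 * 2^3 = 40
`z` takes the values: 5 → 10 → 20 → 40

Answer: 40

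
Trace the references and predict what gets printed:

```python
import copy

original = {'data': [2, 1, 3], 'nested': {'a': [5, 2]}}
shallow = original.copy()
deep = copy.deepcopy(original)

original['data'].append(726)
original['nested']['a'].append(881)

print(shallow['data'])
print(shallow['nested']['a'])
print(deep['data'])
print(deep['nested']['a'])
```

Key concept: comparing shallow vs deep copy.
Step by step:
`original = {'data': [2, 1, 3], 'nested': {'a': [5, 2]}}` → original = {'data': [2, 1, 3], 'nested': {'a': [5, 2]}}
`shallow = original.copy()` → shallow = {'data': [2, 1, 3], 'nested': {'a': [5, 2]}}
`deep = copy.deepcopy(original)` → deep = {'data': [2, 1, 3], 'nested': {'a': [5, 2]}}
`original['data'].append(726)` → original = {'data': [2, 1, 3, 726], 'nested': {'a': [5, 2]}}; shallow = {'data': [2, 1, 3, 726], 'nested': {'a': [5, 2]}}
`original['nested']['a'].append(881)` → original = {'data': [2, 1, 3, 726], 'nested': {'a': [5, 2, 881]}}; shallow = {'data': [2, 1, 3, 726], 'nested': {'a': [5, 2, 881]}}
`print(shallow['data'])` → prints [2, 1, 3, 726]
`print(shallow['nested']['a'])` → prints [5, 2, 881]
`print(deep['data'])` → prints [2, 1, 3]
`print(deep['nested']['a'])` → prints [5, 2]

Answer:
[2, 1, 3, 726]
[5, 2, 881]
[2, 1, 3]
[5, 2]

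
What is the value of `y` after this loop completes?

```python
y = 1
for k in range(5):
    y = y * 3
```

Multiply by 3, 5 times: 1 * 3^5 = 243
`y` takes the values: 1 → 3 → 9 → 27 → 81 → 243

Answer: 243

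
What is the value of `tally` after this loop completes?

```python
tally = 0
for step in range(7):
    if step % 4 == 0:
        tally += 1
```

Count numbers divisible by 4 in range(7)
`tally` takes the values: 0 → 1 → 2

Answer: 2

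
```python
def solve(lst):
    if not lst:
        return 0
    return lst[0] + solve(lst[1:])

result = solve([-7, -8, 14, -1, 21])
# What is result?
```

(-7) + (-8) + 14 + (-1) + 21 + 0 = 19

Answer: 19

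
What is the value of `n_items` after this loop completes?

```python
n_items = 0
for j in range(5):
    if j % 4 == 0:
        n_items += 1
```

Count numbers divisible by 4 in range(5)
`n_items` takes the values: 0 → 1 → 2

Answer: 2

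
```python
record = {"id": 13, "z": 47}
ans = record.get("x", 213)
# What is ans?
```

Trace:
`record = {"id": 13, "z": 47}` → record = {'id': 13, 'z': 47}
`ans = record.get("x", 213)` → ans = 213
So ans = 213

Answer: 213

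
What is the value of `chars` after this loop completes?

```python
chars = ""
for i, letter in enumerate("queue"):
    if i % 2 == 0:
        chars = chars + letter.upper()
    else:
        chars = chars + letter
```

Uppercase even positions in 'queue'
`chars` takes the values: "" → "Q" → "Qu" → "QuE" → "QuEu" → "QuEuE"

Answer: "QuEuE"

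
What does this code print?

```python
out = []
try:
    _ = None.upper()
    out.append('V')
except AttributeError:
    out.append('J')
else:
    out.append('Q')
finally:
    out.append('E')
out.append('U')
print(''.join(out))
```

Execution trace: 'J' (except AttributeError) → 'E' (finally) → 'U' (after the try/except). Output: JEU

Answer: JEU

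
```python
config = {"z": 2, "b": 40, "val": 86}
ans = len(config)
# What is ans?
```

Trace:
`config = {"z": 2, "b": 40, "val": 86}` → config = {'z': 2, 'b': 40, 'val': 86}
`ans = len(config)` → ans = 3
So ans = 3

Answer: 3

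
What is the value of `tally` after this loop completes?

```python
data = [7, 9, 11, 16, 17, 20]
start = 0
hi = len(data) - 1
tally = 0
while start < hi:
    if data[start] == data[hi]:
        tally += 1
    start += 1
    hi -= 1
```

Count matching pairs from ends
`tally` takes the values: 0

Answer: 0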